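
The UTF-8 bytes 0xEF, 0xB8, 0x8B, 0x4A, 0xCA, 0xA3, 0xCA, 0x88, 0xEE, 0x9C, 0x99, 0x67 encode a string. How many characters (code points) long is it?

6

Byte at offset 0: 0xEF = 11101111 → 3-byte char (#1). Advance 3.
Byte at offset 3: 0x4A = 01001010 → 1-byte char (#2). Advance 1.
Byte at offset 4: 0xCA = 11001010 → 2-byte char (#3). Advance 2.
Byte at offset 6: 0xCA = 11001010 → 2-byte char (#4). Advance 2.
Byte at offset 8: 0xEE = 11101110 → 3-byte char (#5). Advance 3.
Byte at offset 11: 0x67 = 01100111 → 1-byte char (#6). Advance 1.
Reached end at offset 12 after 6 code points.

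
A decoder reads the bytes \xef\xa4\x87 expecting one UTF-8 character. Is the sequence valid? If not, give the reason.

valid

Leading byte 0xEF = 11101111 → 3-byte form.
Continuation bytes 0xA4=10100100, 0x87=10000111 all match 10xxxxxx.
Decoded value 0xF907 is ≥ 0x800 (shortest form) and not a surrogate.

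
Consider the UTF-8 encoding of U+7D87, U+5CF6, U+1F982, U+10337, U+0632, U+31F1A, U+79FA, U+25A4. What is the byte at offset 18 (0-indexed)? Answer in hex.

0xBC

U+7D87 → 3-byte form E7 B6 87 at offsets 0–2.
U+5CF6 → 3-byte form E5 B3 B6 at offsets 3–5.
U+1F982 → 4-byte form F0 9F A6 82 at offsets 6–9.
U+10337 → 4-byte form F0 90 8C B7 at offsets 10–13.
U+0632 → 2-byte form D8 B2 at offsets 14–15.
U+31F1A → 4-byte form F0 B1 BC 9A at offsets 16–19.
Offset 18 falls in char 6's range; it's byte 3 of F0 B1 BC 9A = 0xBC.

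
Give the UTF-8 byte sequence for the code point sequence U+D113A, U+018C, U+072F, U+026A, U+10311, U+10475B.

U+D113A: 4-byte form → F3 91 84 BA.
U+018C: 2-byte form → C6 8C.
U+072F: 2-byte form → DC AF.
U+026A: 2-byte form → C9 AA.
U+10311: 4-byte form → F0 90 8C 91.
U+10475B: 4-byte form → F4 84 9D 9B.
Concatenated (18 bytes): F3 91 84 BA C6 8C DC AF C9 AA F0 90 8C 91 F4 84 9D 9B.

F3 91 84 BA C6 8C DC AF C9 AA F0 90 8C 91 F4 84 9D 9B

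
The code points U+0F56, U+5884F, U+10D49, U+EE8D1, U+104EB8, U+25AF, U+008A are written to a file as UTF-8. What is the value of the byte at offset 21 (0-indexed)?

U+0F56 → 3-byte form E0 BD 96 at offsets 0–2.
U+5884F → 4-byte form F1 98 A1 8F at offsets 3–6.
U+10D49 → 4-byte form F0 90 B5 89 at offsets 7–10.
U+EE8D1 → 4-byte form F3 AE A3 91 at offsets 11–14.
U+104EB8 → 4-byte form F4 84 BA B8 at offsets 15–18.
U+25AF → 3-byte form E2 96 AF at offsets 19–21.
Offset 21 falls in char 6's range; it's byte 3 of E2 96 AF = 0xAF.

0xAF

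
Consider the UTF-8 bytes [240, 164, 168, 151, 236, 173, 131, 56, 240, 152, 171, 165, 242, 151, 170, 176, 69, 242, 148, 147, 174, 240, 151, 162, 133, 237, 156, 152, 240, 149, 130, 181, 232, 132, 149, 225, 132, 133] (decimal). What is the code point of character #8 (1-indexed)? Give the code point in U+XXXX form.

U+17885

Offset 0: leading byte 0xF0 = 11110000 → 4-byte char #1 = F0 A4 A8 97.
Offset 4: leading byte 0xEC = 11101100 → 3-byte char #2 = EC AD 83.
Offset 7: leading byte 0x38 = 00111000 → 1-byte char #3 = 38.
Offset 8: leading byte 0xF0 = 11110000 → 4-byte char #4 = F0 98 AB A5.
Offset 12: leading byte 0xF2 = 11110010 → 4-byte char #5 = F2 97 AA B0.
Offset 16: leading byte 0x45 = 01000101 → 1-byte char #6 = 45.
Offset 17: leading byte 0xF2 = 11110010 → 4-byte char #7 = F2 94 93 AE.
Offset 21: leading byte 0xF0 = 11110000 → 4-byte char #8 = F0 97 A2 85.
Leading byte 0xF0 = 11110000 matches 11110xxx → 4-byte sequence.
Byte 1: 0xF0 = 11110000, payload 000 (3 bits).
Byte 2: 0x97 = 10010111 (10xxxxxx ✓), payload 010111.
Byte 3: 0xA2 = 10100010 (10xxxxxx ✓), payload 100010.
Byte 4: 0x85 = 10000101 (10xxxxxx ✓), payload 000101.
Concatenate: 000010111100010000101 = 0x17885 (21 bits → U+17885).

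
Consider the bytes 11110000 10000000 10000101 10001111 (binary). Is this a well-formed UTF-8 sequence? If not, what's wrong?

Leading byte 0xF0 = 11110000 → 4-byte form.
Continuation bytes all match 10xxxxxx. Payload decodes to 0x14F.
But 0x14F < 0x10000, the minimum for a 4-byte sequence — this is an overlong encoding.

invalid (overlong encoding)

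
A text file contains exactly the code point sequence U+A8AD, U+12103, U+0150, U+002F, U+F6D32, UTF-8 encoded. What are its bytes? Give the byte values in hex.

U+A8AD: 3-byte form → EA A2 AD.
U+12103: 4-byte form → F0 92 84 83.
U+0150: 2-byte form → C5 90.
U+002F: 1-byte form → 2F.
U+F6D32: 4-byte form → F3 B6 B4 B2.
Concatenated (14 bytes): EA A2 AD F0 92 84 83 C5 90 2F F3 B6 B4 B2.

EA A2 AD F0 92 84 83 C5 90 2F F3 B6 B4 B2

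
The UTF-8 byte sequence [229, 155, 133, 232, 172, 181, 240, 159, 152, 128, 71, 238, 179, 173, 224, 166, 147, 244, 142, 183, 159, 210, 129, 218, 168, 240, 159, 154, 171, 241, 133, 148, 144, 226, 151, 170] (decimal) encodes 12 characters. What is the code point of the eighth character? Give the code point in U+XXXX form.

Offset 0: leading byte 0xE5 = 11100101 → 3-byte char #1 = E5 9B 85.
Offset 3: leading byte 0xE8 = 11101000 → 3-byte char #2 = E8 AC B5.
Offset 6: leading byte 0xF0 = 11110000 → 4-byte char #3 = F0 9F 98 80.
Offset 10: leading byte 0x47 = 01000111 → 1-byte char #4 = 47.
Offset 11: leading byte 0xEE = 11101110 → 3-byte char #5 = EE B3 AD.
Offset 14: leading byte 0xE0 = 11100000 → 3-byte char #6 = E0 A6 93.
Offset 17: leading byte 0xF4 = 11110100 → 4-byte char #7 = F4 8E B7 9F.
Offset 21: leading byte 0xD2 = 11010010 → 2-byte char #8 = D2 81.
Leading byte 0xD2 = 11010010 matches 110xxxxx → 2-byte sequence.
Byte 1: 0xD2 = 11010010, payload 10010 (5 bits).
Byte 2: 0x81 = 10000001 (10xxxxxx ✓), payload 000001.
Concatenate: 10010000001 = 0x481 (11 bits → U+0481).

U+0481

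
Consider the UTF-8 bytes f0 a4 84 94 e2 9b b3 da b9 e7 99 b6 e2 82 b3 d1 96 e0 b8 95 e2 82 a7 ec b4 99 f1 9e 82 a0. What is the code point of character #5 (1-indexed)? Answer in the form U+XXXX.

Offset 0: leading byte 0xF0 = 11110000 → 4-byte char #1 = F0 A4 84 94.
Offset 4: leading byte 0xE2 = 11100010 → 3-byte char #2 = E2 9B B3.
Offset 7: leading byte 0xDA = 11011010 → 2-byte char #3 = DA B9.
Offset 9: leading byte 0xE7 = 11100111 → 3-byte char #4 = E7 99 B6.
Offset 12: leading byte 0xE2 = 11100010 → 3-byte char #5 = E2 82 B3.
Leading byte 0xE2 = 11100010 matches 1110xxxx → 3-byte sequence.
Byte 1: 0xE2 = 11100010, payload 0010 (4 bits).
Byte 2: 0x82 = 10000010 (10xxxxxx ✓), payload 000010.
Byte 3: 0xB3 = 10110011 (10xxxxxx ✓), payload 110011.
Concatenate: 0010000010110011 = 0x20B3 (16 bits → U+20B3).

U+20B3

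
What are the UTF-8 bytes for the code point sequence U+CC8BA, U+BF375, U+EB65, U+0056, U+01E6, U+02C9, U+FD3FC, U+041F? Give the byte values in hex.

F3 8C A2 BA F2 BF 8D B5 EE AD A5 56 C7 A6 CB 89 F3 BD 8F BC D0 9F

U+CC8BA: 4-byte form → F3 8C A2 BA.
U+BF375: 4-byte form → F2 BF 8D B5.
U+EB65: 3-byte form → EE AD A5.
U+0056: 1-byte form → 56.
U+01E6: 2-byte form → C7 A6.
U+02C9: 2-byte form → CB 89.
U+FD3FC: 4-byte form → F3 BD 8F BC.
U+041F: 2-byte form → D0 9F.
Concatenated (22 bytes): F3 8C A2 BA F2 BF 8D B5 EE AD A5 56 C7 A6 CB 89 F3 BD 8F BC D0 9F.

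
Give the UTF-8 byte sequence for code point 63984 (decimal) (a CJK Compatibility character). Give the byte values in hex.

U+F9F0 = 0xF9F0 = 63984 decimal. In range U+0800–U+FFFF → 3-byte form: 1110xxxx 10xxxxxx 10xxxxxx.
Binary (16 bits): 1111100111110000.
Split 4+6+6: 1111 | 100111 | 110000.
Byte 1: 11101111 = 0xEF.
Byte 2: 10100111 = 0xA7.
Byte 3: 10110000 = 0xB0.

EF A7 B0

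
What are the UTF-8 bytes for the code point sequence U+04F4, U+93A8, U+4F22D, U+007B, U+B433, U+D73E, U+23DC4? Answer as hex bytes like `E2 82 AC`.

D3 B4 E9 8E A8 F1 8F 88 AD 7B EB 90 B3 ED 9C BE F0 A3 B7 84

U+04F4: 2-byte form → D3 B4.
U+93A8: 3-byte form → E9 8E A8.
U+4F22D: 4-byte form → F1 8F 88 AD.
U+007B: 1-byte form → 7B.
U+B433: 3-byte form → EB 90 B3.
U+D73E: 3-byte form → ED 9C BE.
U+23DC4: 4-byte form → F0 A3 B7 84.
Concatenated (20 bytes): D3 B4 E9 8E A8 F1 8F 88 AD 7B EB 90 B3 ED 9C BE F0 A3 B7 84.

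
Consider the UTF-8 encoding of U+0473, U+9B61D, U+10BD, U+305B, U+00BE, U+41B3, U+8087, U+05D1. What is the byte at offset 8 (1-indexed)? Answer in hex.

0x82

1-indexed offset 8 is 0-indexed offset 7.
U+0473 → 2-byte form D1 B3 at offsets 0–1.
U+9B61D → 4-byte form F2 9B 98 9D at offsets 2–5.
U+10BD → 3-byte form E1 82 BD at offsets 6–8.
Offset 7 falls in char 3's range; it's byte 2 of E1 82 BD = 0x82.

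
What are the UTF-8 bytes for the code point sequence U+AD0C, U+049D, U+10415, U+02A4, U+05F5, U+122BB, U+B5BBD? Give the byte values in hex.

U+AD0C: 3-byte form → EA B4 8C.
U+049D: 2-byte form → D2 9D.
U+10415: 4-byte form → F0 90 90 95.
U+02A4: 2-byte form → CA A4.
U+05F5: 2-byte form → D7 B5.
U+122BB: 4-byte form → F0 92 8A BB.
U+B5BBD: 4-byte form → F2 B5 AE BD.
Concatenated (21 bytes): EA B4 8C D2 9D F0 90 90 95 CA A4 D7 B5 F0 92 8A BB F2 B5 AE BD.

EA B4 8C D2 9D F0 90 90 95 CA A4 D7 B5 F0 92 8A BB F2 B5 AE BD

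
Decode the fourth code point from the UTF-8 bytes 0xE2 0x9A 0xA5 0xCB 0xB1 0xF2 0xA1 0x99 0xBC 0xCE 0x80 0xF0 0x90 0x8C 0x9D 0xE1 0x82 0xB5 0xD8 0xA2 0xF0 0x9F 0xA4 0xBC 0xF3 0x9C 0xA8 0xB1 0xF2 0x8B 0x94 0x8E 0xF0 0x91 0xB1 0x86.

U+0380

Offset 0: leading byte 0xE2 = 11100010 → 3-byte char #1 = E2 9A A5.
Offset 3: leading byte 0xCB = 11001011 → 2-byte char #2 = CB B1.
Offset 5: leading byte 0xF2 = 11110010 → 4-byte char #3 = F2 A1 99 BC.
Offset 9: leading byte 0xCE = 11001110 → 2-byte char #4 = CE 80.
Leading byte 0xCE = 11001110 matches 110xxxxx → 2-byte sequence.
Byte 1: 0xCE = 11001110, payload 01110 (5 bits).
Byte 2: 0x80 = 10000000 (10xxxxxx ✓), payload 000000.
Concatenate: 01110000000 = 0x380 (11 bits → U+0380).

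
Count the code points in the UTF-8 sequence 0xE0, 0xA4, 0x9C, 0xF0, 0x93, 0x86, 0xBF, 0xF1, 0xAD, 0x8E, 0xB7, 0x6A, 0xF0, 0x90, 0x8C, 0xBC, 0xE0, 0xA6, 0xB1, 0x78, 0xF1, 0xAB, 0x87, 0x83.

8

Byte at offset 0: 0xE0 = 11100000 → 3-byte char (#1). Advance 3.
Byte at offset 3: 0xF0 = 11110000 → 4-byte char (#2). Advance 4.
Byte at offset 7: 0xF1 = 11110001 → 4-byte char (#3). Advance 4.
Byte at offset 11: 0x6A = 01101010 → 1-byte char (#4). Advance 1.
Byte at offset 12: 0xF0 = 11110000 → 4-byte char (#5). Advance 4.
Byte at offset 16: 0xE0 = 11100000 → 3-byte char (#6). Advance 3.
Byte at offset 19: 0x78 = 01111000 → 1-byte char (#7). Advance 1.
Byte at offset 20: 0xF1 = 11110001 → 4-byte char (#8). Advance 4.
Reached end at offset 24 after 8 code points.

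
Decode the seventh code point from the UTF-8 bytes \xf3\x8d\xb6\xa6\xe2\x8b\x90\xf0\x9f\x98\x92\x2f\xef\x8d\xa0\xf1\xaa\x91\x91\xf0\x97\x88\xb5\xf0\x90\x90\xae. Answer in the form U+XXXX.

U+17235

Offset 0: leading byte 0xF3 = 11110011 → 4-byte char #1 = F3 8D B6 A6.
Offset 4: leading byte 0xE2 = 11100010 → 3-byte char #2 = E2 8B 90.
Offset 7: leading byte 0xF0 = 11110000 → 4-byte char #3 = F0 9F 98 92.
Offset 11: leading byte 0x2F = 00101111 → 1-byte char #4 = 2F.
Offset 12: leading byte 0xEF = 11101111 → 3-byte char #5 = EF 8D A0.
Offset 15: leading byte 0xF1 = 11110001 → 4-byte char #6 = F1 AA 91 91.
Offset 19: leading byte 0xF0 = 11110000 → 4-byte char #7 = F0 97 88 B5.
Leading byte 0xF0 = 11110000 matches 11110xxx → 4-byte sequence.
Byte 1: 0xF0 = 11110000, payload 000 (3 bits).
Byte 2: 0x97 = 10010111 (10xxxxxx ✓), payload 010111.
Byte 3: 0x88 = 10001000 (10xxxxxx ✓), payload 001000.
Byte 4: 0xB5 = 10110101 (10xxxxxx ✓), payload 110101.
Concatenate: 000010111001000110101 = 0x17235 (21 bits → U+17235).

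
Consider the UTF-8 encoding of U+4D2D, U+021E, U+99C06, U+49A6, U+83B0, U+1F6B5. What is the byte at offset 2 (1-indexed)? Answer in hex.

0xB4

1-indexed offset 2 is 0-indexed offset 1.
U+4D2D → 3-byte form E4 B4 AD at offsets 0–2.
Offset 1 falls in char 1's range; it's byte 2 of E4 B4 AD = 0xB4.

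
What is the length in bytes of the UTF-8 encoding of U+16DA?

U+16DA = 0x16DA. UTF-8 uses 1 byte below 0x80, 2 below 0x800, 3 below 0x10000, 4 up to 0x10FFFF. 0x16DA is in U+0800–U+FFFF → 3 bytes.

3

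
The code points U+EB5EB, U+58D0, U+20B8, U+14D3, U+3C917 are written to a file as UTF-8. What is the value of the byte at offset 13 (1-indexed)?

0x93

1-indexed offset 13 is 0-indexed offset 12.
U+EB5EB → 4-byte form F3 AB 97 AB at offsets 0–3.
U+58D0 → 3-byte form E5 A3 90 at offsets 4–6.
U+20B8 → 3-byte form E2 82 B8 at offsets 7–9.
U+14D3 → 3-byte form E1 93 93 at offsets 10–12.
Offset 12 falls in char 4's range; it's byte 3 of E1 93 93 = 0x93.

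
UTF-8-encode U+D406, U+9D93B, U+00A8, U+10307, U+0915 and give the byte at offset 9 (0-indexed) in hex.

0xF0

U+D406 → 3-byte form ED 90 86 at offsets 0–2.
U+9D93B → 4-byte form F2 9D A4 BB at offsets 3–6.
U+00A8 → 2-byte form C2 A8 at offsets 7–8.
U+10307 → 4-byte form F0 90 8C 87 at offsets 9–12.
Offset 9 falls in char 4's range; it's byte 1 of F0 90 8C 87 = 0xF0.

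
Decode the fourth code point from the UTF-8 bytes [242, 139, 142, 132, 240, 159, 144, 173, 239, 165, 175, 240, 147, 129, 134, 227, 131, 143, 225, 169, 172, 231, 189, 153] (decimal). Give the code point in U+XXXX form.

U+13046

Offset 0: leading byte 0xF2 = 11110010 → 4-byte char #1 = F2 8B 8E 84.
Offset 4: leading byte 0xF0 = 11110000 → 4-byte char #2 = F0 9F 90 AD.
Offset 8: leading byte 0xEF = 11101111 → 3-byte char #3 = EF A5 AF.
Offset 11: leading byte 0xF0 = 11110000 → 4-byte char #4 = F0 93 81 86.
Leading byte 0xF0 = 11110000 matches 11110xxx → 4-byte sequence.
Byte 1: 0xF0 = 11110000, payload 000 (3 bits).
Byte 2: 0x93 = 10010011 (10xxxxxx ✓), payload 010011.
Byte 3: 0x81 = 10000001 (10xxxxxx ✓), payload 000001.
Byte 4: 0x86 = 10000110 (10xxxxxx ✓), payload 000110.
Concatenate: 000010011000001000110 = 0x13046 (21 bits → U+13046).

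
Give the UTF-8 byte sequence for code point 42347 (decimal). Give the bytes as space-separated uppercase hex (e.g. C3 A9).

EA 95 AB

U+A56B = 0xA56B = 42347 decimal. In range U+0800–U+FFFF → 3-byte form: 1110xxxx 10xxxxxx 10xxxxxx.
Binary (16 bits): 1010010101101011.
Split 4+6+6: 1010 | 010101 | 101011.
Byte 1: 11101010 = 0xEA.
Byte 2: 10010101 = 0x95.
Byte 3: 10101011 = 0xAB.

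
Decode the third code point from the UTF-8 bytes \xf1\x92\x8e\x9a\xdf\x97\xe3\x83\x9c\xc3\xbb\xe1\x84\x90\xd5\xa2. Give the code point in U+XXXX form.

U+30DC

Offset 0: leading byte 0xF1 = 11110001 → 4-byte char #1 = F1 92 8E 9A.
Offset 4: leading byte 0xDF = 11011111 → 2-byte char #2 = DF 97.
Offset 6: leading byte 0xE3 = 11100011 → 3-byte char #3 = E3 83 9C.
Leading byte 0xE3 = 11100011 matches 1110xxxx → 3-byte sequence.
Byte 1: 0xE3 = 11100011, payload 0011 (4 bits).
Byte 2: 0x83 = 10000011 (10xxxxxx ✓), payload 000011.
Byte 3: 0x9C = 10011100 (10xxxxxx ✓), payload 011100.
Concatenate: 0011000011011100 = 0x30DC (16 bits → U+30DC).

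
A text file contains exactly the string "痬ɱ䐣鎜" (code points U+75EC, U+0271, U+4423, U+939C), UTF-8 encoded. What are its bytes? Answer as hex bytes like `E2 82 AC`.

U+75EC: 3-byte form → E7 97 AC.
U+0271: 2-byte form → C9 B1.
U+4423: 3-byte form → E4 90 A3.
U+939C: 3-byte form → E9 8E 9C.
Concatenated (11 bytes): E7 97 AC C9 B1 E4 90 A3 E9 8E 9C.

E7 97 AC C9 B1 E4 90 A3 E9 8E 9C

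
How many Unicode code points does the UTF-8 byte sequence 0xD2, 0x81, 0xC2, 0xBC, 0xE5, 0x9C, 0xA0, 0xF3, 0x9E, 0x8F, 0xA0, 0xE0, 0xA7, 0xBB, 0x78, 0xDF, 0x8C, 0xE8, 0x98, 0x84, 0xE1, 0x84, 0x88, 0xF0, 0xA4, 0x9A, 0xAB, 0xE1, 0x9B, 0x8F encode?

Byte at offset 0: 0xD2 = 11010010 → 2-byte char (#1). Advance 2.
Byte at offset 2: 0xC2 = 11000010 → 2-byte char (#2). Advance 2.
Byte at offset 4: 0xE5 = 11100101 → 3-byte char (#3). Advance 3.
Byte at offset 7: 0xF3 = 11110011 → 4-byte char (#4). Advance 4.
Byte at offset 11: 0xE0 = 11100000 → 3-byte char (#5). Advance 3.
Byte at offset 14: 0x78 = 01111000 → 1-byte char (#6). Advance 1.
Byte at offset 15: 0xDF = 11011111 → 2-byte char (#7). Advance 2.
Byte at offset 17: 0xE8 = 11101000 → 3-byte char (#8). Advance 3.
Byte at offset 20: 0xE1 = 11100001 → 3-byte char (#9). Advance 3.
Byte at offset 23: 0xF0 = 11110000 → 4-byte char (#10). Advance 4.
Byte at offset 27: 0xE1 = 11100001 → 3-byte char (#11). Advance 3.
Reached end at offset 30 after 11 code points.

11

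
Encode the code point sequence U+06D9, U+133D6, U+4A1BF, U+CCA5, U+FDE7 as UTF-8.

DB 99 F0 93 8F 96 F1 8A 86 BF EC B2 A5 EF B7 A7

U+06D9: 2-byte form → DB 99.
U+133D6: 4-byte form → F0 93 8F 96.
U+4A1BF: 4-byte form → F1 8A 86 BF.
U+CCA5: 3-byte form → EC B2 A5.
U+FDE7: 3-byte form → EF B7 A7.
Concatenated (16 bytes): DB 99 F0 93 8F 96 F1 8A 86 BF EC B2 A5 EF B7 A7.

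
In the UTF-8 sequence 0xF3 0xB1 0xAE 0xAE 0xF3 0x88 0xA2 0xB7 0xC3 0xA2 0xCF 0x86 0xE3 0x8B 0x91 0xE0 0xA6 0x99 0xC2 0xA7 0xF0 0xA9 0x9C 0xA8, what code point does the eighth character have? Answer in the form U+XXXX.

U+29728

Offset 0: leading byte 0xF3 = 11110011 → 4-byte char #1 = F3 B1 AE AE.
Offset 4: leading byte 0xF3 = 11110011 → 4-byte char #2 = F3 88 A2 B7.
Offset 8: leading byte 0xC3 = 11000011 → 2-byte char #3 = C3 A2.
Offset 10: leading byte 0xCF = 11001111 → 2-byte char #4 = CF 86.
Offset 12: leading byte 0xE3 = 11100011 → 3-byte char #5 = E3 8B 91.
Offset 15: leading byte 0xE0 = 11100000 → 3-byte char #6 = E0 A6 99.
Offset 18: leading byte 0xC2 = 11000010 → 2-byte char #7 = C2 A7.
Offset 20: leading byte 0xF0 = 11110000 → 4-byte char #8 = F0 A9 9C A8.
Leading byte 0xF0 = 11110000 matches 11110xxx → 4-byte sequence.
Byte 1: 0xF0 = 11110000, payload 000 (3 bits).
Byte 2: 0xA9 = 10101001 (10xxxxxx ✓), payload 101001.
Byte 3: 0x9C = 10011100 (10xxxxxx ✓), payload 011100.
Byte 4: 0xA8 = 10101000 (10xxxxxx ✓), payload 101000.
Concatenate: 000101001011100101000 = 0x29728 (21 bits → U+29728).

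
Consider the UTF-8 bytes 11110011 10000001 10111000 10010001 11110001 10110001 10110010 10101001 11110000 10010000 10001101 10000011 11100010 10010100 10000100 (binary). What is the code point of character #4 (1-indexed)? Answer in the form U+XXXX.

Offset 0: leading byte 0xF3 = 11110011 → 4-byte char #1 = F3 81 B8 91.
Offset 4: leading byte 0xF1 = 11110001 → 4-byte char #2 = F1 B1 B2 A9.
Offset 8: leading byte 0xF0 = 11110000 → 4-byte char #3 = F0 90 8D 83.
Offset 12: leading byte 0xE2 = 11100010 → 3-byte char #4 = E2 94 84.
Leading byte 0xE2 = 11100010 matches 1110xxxx → 3-byte sequence.
Byte 1: 0xE2 = 11100010, payload 0010 (4 bits).
Byte 2: 0x94 = 10010100 (10xxxxxx ✓), payload 010100.
Byte 3: 0x84 = 10000100 (10xxxxxx ✓), payload 000100.
Concatenate: 0010010100000100 = 0x2504 (16 bits → U+2504).

U+2504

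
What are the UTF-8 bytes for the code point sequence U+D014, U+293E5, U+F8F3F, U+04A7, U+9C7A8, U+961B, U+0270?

ED 80 94 F0 A9 8F A5 F3 B8 BC BF D2 A7 F2 9C 9E A8 E9 98 9B C9 B0

U+D014: 3-byte form → ED 80 94.
U+293E5: 4-byte form → F0 A9 8F A5.
U+F8F3F: 4-byte form → F3 B8 BC BF.
U+04A7: 2-byte form → D2 A7.
U+9C7A8: 4-byte form → F2 9C 9E A8.
U+961B: 3-byte form → E9 98 9B.
U+0270: 2-byte form → C9 B0.
Concatenated (22 bytes): ED 80 94 F0 A9 8F A5 F3 B8 BC BF D2 A7 F2 9C 9E A8 E9 98 9B C9 B0.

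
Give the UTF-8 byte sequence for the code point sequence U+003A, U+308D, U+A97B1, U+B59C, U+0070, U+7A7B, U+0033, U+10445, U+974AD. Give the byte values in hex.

U+003A: 1-byte form → 3A.
U+308D: 3-byte form → E3 82 8D.
U+A97B1: 4-byte form → F2 A9 9E B1.
U+B59C: 3-byte form → EB 96 9C.
U+0070: 1-byte form → 70.
U+7A7B: 3-byte form → E7 A9 BB.
U+0033: 1-byte form → 33.
U+10445: 4-byte form → F0 90 91 85.
U+974AD: 4-byte form → F2 97 92 AD.
Concatenated (24 bytes): 3A E3 82 8D F2 A9 9E B1 EB 96 9C 70 E7 A9 BB 33 F0 90 91 85 F2 97 92 AD.

3A E3 82 8D F2 A9 9E B1 EB 96 9C 70 E7 A9 BB 33 F0 90 91 85 F2 97 92 AD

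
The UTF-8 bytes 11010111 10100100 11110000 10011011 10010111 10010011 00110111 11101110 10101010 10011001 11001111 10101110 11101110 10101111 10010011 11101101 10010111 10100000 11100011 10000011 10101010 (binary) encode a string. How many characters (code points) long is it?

Byte at offset 0: 0xD7 = 11010111 → 2-byte char (#1). Advance 2.
Byte at offset 2: 0xF0 = 11110000 → 4-byte char (#2). Advance 4.
Byte at offset 6: 0x37 = 00110111 → 1-byte char (#3). Advance 1.
Byte at offset 7: 0xEE = 11101110 → 3-byte char (#4). Advance 3.
Byte at offset 10: 0xCF = 11001111 → 2-byte char (#5). Advance 2.
Byte at offset 12: 0xEE = 11101110 → 3-byte char (#6). Advance 3.
Byte at offset 15: 0xED = 11101101 → 3-byte char (#7). Advance 3.
Byte at offset 18: 0xE3 = 11100011 → 3-byte char (#8). Advance 3.
Reached end at offset 21 after 8 code points.

8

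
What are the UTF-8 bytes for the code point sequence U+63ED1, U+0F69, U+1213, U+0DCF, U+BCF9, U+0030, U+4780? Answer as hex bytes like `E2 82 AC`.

F1 A3 BB 91 E0 BD A9 E1 88 93 E0 B7 8F EB B3 B9 30 E4 9E 80

U+63ED1: 4-byte form → F1 A3 BB 91.
U+0F69: 3-byte form → E0 BD A9.
U+1213: 3-byte form → E1 88 93.
U+0DCF: 3-byte form → E0 B7 8F.
U+BCF9: 3-byte form → EB B3 B9.
U+0030: 1-byte form → 30.
U+4780: 3-byte form → E4 9E 80.
Concatenated (20 bytes): F1 A3 BB 91 E0 BD A9 E1 88 93 E0 B7 8F EB B3 B9 30 E4 9E 80.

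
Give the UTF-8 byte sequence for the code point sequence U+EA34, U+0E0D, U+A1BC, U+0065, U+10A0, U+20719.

EE A8 B4 E0 B8 8D EA 86 BC 65 E1 82 A0 F0 A0 9C 99

U+EA34: 3-byte form → EE A8 B4.
U+0E0D: 3-byte form → E0 B8 8D.
U+A1BC: 3-byte form → EA 86 BC.
U+0065: 1-byte form → 65.
U+10A0: 3-byte form → E1 82 A0.
U+20719: 4-byte form → F0 A0 9C 99.
Concatenated (17 bytes): EE A8 B4 E0 B8 8D EA 86 BC 65 E1 82 A0 F0 A0 9C 99.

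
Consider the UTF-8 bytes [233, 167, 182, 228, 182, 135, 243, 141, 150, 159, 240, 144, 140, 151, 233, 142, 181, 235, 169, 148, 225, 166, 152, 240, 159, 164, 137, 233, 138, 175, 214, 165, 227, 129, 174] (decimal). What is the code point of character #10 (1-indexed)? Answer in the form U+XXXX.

U+05A5

Offset 0: leading byte 0xE9 = 11101001 → 3-byte char #1 = E9 A7 B6.
Offset 3: leading byte 0xE4 = 11100100 → 3-byte char #2 = E4 B6 87.
Offset 6: leading byte 0xF3 = 11110011 → 4-byte char #3 = F3 8D 96 9F.
Offset 10: leading byte 0xF0 = 11110000 → 4-byte char #4 = F0 90 8C 97.
Offset 14: leading byte 0xE9 = 11101001 → 3-byte char #5 = E9 8E B5.
Offset 17: leading byte 0xEB = 11101011 → 3-byte char #6 = EB A9 94.
Offset 20: leading byte 0xE1 = 11100001 → 3-byte char #7 = E1 A6 98.
Offset 23: leading byte 0xF0 = 11110000 → 4-byte char #8 = F0 9F A4 89.
Offset 27: leading byte 0xE9 = 11101001 → 3-byte char #9 = E9 8A AF.
Offset 30: leading byte 0xD6 = 11010110 → 2-byte char #10 = D6 A5.
Leading byte 0xD6 = 11010110 matches 110xxxxx → 2-byte sequence.
Byte 1: 0xD6 = 11010110, payload 10110 (5 bits).
Byte 2: 0xA5 = 10100101 (10xxxxxx ✓), payload 100101.
Concatenate: 10110100101 = 0x5A5 (11 bits → U+05A5).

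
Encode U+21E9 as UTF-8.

E2 87 A9

U+21E9 = 0x21E9 = 8681 decimal. In range U+0800–U+FFFF → 3-byte form: 1110xxxx 10xxxxxx 10xxxxxx.
Binary (16 bits): 0010000111101001.
Split 4+6+6: 0010 | 000111 | 101001.
Byte 1: 11100010 = 0xE2.
Byte 2: 10000111 = 0x87.
Byte 3: 10101001 = 0xA9.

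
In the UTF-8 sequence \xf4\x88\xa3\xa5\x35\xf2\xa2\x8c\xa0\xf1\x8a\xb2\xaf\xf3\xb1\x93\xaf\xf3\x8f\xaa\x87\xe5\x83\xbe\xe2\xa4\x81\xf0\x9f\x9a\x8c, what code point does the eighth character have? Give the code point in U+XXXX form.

U+2901

Offset 0: leading byte 0xF4 = 11110100 → 4-byte char #1 = F4 88 A3 A5.
Offset 4: leading byte 0x35 = 00110101 → 1-byte char #2 = 35.
Offset 5: leading byte 0xF2 = 11110010 → 4-byte char #3 = F2 A2 8C A0.
Offset 9: leading byte 0xF1 = 11110001 → 4-byte char #4 = F1 8A B2 AF.
Offset 13: leading byte 0xF3 = 11110011 → 4-byte char #5 = F3 B1 93 AF.
Offset 17: leading byte 0xF3 = 11110011 → 4-byte char #6 = F3 8F AA 87.
Offset 21: leading byte 0xE5 = 11100101 → 3-byte char #7 = E5 83 BE.
Offset 24: leading byte 0xE2 = 11100010 → 3-byte char #8 = E2 A4 81.
Leading byte 0xE2 = 11100010 matches 1110xxxx → 3-byte sequence.
Byte 1: 0xE2 = 11100010, payload 0010 (4 bits).
Byte 2: 0xA4 = 10100100 (10xxxxxx ✓), payload 100100.
Byte 3: 0x81 = 10000001 (10xxxxxx ✓), payload 000001.
Concatenate: 0010100100000001 = 0x2901 (16 bits → U+2901).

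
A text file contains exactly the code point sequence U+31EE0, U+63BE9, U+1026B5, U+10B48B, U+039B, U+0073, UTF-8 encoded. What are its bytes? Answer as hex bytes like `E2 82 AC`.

F0 B1 BB A0 F1 A3 AF A9 F4 82 9A B5 F4 8B 92 8B CE 9B 73

U+31EE0: 4-byte form → F0 B1 BB A0.
U+63BE9: 4-byte form → F1 A3 AF A9.
U+1026B5: 4-byte form → F4 82 9A B5.
U+10B48B: 4-byte form → F4 8B 92 8B.
U+039B: 2-byte form → CE 9B.
U+0073: 1-byte form → 73.
Concatenated (19 bytes): F0 B1 BB A0 F1 A3 AF A9 F4 82 9A B5 F4 8B 92 8B CE 9B 73.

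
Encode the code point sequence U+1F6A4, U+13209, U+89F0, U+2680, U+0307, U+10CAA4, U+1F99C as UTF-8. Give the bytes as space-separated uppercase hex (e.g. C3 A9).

U+1F6A4: 4-byte form → F0 9F 9A A4.
U+13209: 4-byte form → F0 93 88 89.
U+89F0: 3-byte form → E8 A7 B0.
U+2680: 3-byte form → E2 9A 80.
U+0307: 2-byte form → CC 87.
U+10CAA4: 4-byte form → F4 8C AA A4.
U+1F99C: 4-byte form → F0 9F A6 9C.
Concatenated (24 bytes): F0 9F 9A A4 F0 93 88 89 E8 A7 B0 E2 9A 80 CC 87 F4 8C AA A4 F0 9F A6 9C.

F0 9F 9A A4 F0 93 88 89 E8 A7 B0 E2 9A 80 CC 87 F4 8C AA A4 F0 9F A6 9C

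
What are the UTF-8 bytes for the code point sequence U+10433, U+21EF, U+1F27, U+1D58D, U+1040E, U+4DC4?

U+10433: 4-byte form → F0 90 90 B3.
U+21EF: 3-byte form → E2 87 AF.
U+1F27: 3-byte form → E1 BC A7.
U+1D58D: 4-byte form → F0 9D 96 8D.
U+1040E: 4-byte form → F0 90 90 8E.
U+4DC4: 3-byte form → E4 B7 84.
Concatenated (21 bytes): F0 90 90 B3 E2 87 AF E1 BC A7 F0 9D 96 8D F0 90 90 8E E4 B7 84.

F0 90 90 B3 E2 87 AF E1 BC A7 F0 9D 96 8D F0 90 90 8E E4 B7 84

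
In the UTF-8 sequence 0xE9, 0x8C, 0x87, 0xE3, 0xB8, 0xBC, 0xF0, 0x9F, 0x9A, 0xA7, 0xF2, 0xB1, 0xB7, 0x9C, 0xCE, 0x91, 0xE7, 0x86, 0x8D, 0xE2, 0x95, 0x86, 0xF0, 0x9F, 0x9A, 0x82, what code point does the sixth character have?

Offset 0: leading byte 0xE9 = 11101001 → 3-byte char #1 = E9 8C 87.
Offset 3: leading byte 0xE3 = 11100011 → 3-byte char #2 = E3 B8 BC.
Offset 6: leading byte 0xF0 = 11110000 → 4-byte char #3 = F0 9F 9A A7.
Offset 10: leading byte 0xF2 = 11110010 → 4-byte char #4 = F2 B1 B7 9C.
Offset 14: leading byte 0xCE = 11001110 → 2-byte char #5 = CE 91.
Offset 16: leading byte 0xE7 = 11100111 → 3-byte char #6 = E7 86 8D.
Leading byte 0xE7 = 11100111 matches 1110xxxx → 3-byte sequence.
Byte 1: 0xE7 = 11100111, payload 0111 (4 bits).
Byte 2: 0x86 = 10000110 (10xxxxxx ✓), payload 000110.
Byte 3: 0x8D = 10001101 (10xxxxxx ✓), payload 001101.
Concatenate: 0111000110001101 = 0x718D (16 bits → U+718D).

U+718D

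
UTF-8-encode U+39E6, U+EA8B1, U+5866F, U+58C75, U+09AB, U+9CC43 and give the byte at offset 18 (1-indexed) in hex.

0xAB

1-indexed offset 18 is 0-indexed offset 17.
U+39E6 → 3-byte form E3 A7 A6 at offsets 0–2.
U+EA8B1 → 4-byte form F3 AA A2 B1 at offsets 3–6.
U+5866F → 4-byte form F1 98 99 AF at offsets 7–10.
U+58C75 → 4-byte form F1 98 B1 B5 at offsets 11–14.
U+09AB → 3-byte form E0 A6 AB at offsets 15–17.
Offset 17 falls in char 5's range; it's byte 3 of E0 A6 AB = 0xAB.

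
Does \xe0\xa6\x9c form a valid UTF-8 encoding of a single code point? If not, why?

Leading byte 0xE0 = 11100000 → 3-byte form.
Continuation bytes 0xA6=10100110, 0x9C=10011100 all match 10xxxxxx.
Decoded value 0x99C is ≥ 0x800 (shortest form) and not a surrogate.

valid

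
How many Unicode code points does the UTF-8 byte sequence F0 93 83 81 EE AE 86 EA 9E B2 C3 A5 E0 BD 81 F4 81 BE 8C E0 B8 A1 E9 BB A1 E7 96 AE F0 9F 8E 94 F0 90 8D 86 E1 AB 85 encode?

Byte at offset 0: 0xF0 = 11110000 → 4-byte char (#1). Advance 4.
Byte at offset 4: 0xEE = 11101110 → 3-byte char (#2). Advance 3.
Byte at offset 7: 0xEA = 11101010 → 3-byte char (#3). Advance 3.
Byte at offset 10: 0xC3 = 11000011 → 2-byte char (#4). Advance 2.
Byte at offset 12: 0xE0 = 11100000 → 3-byte char (#5). Advance 3.
Byte at offset 15: 0xF4 = 11110100 → 4-byte char (#6). Advance 4.
Byte at offset 19: 0xE0 = 11100000 → 3-byte char (#7). Advance 3.
Byte at offset 22: 0xE9 = 11101001 → 3-byte char (#8). Advance 3.
Byte at offset 25: 0xE7 = 11100111 → 3-byte char (#9). Advance 3.
Byte at offset 28: 0xF0 = 11110000 → 4-byte char (#10). Advance 4.
Byte at offset 32: 0xF0 = 11110000 → 4-byte char (#11). Advance 4.
Byte at offset 36: 0xE1 = 11100001 → 3-byte char (#12). Advance 3.
Reached end at offset 39 after 12 code points.

12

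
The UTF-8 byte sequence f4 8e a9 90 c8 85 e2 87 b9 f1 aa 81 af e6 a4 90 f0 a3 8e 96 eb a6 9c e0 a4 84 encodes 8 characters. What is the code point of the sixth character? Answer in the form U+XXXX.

U+23396

Offset 0: leading byte 0xF4 = 11110100 → 4-byte char #1 = F4 8E A9 90.
Offset 4: leading byte 0xC8 = 11001000 → 2-byte char #2 = C8 85.
Offset 6: leading byte 0xE2 = 11100010 → 3-byte char #3 = E2 87 B9.
Offset 9: leading byte 0xF1 = 11110001 → 4-byte char #4 = F1 AA 81 AF.
Offset 13: leading byte 0xE6 = 11100110 → 3-byte char #5 = E6 A4 90.
Offset 16: leading byte 0xF0 = 11110000 → 4-byte char #6 = F0 A3 8E 96.
Leading byte 0xF0 = 11110000 matches 11110xxx → 4-byte sequence.
Byte 1: 0xF0 = 11110000, payload 000 (3 bits).
Byte 2: 0xA3 = 10100011 (10xxxxxx ✓), payload 100011.
Byte 3: 0x8E = 10001110 (10xxxxxx ✓), payload 001110.
Byte 4: 0x96 = 10010110 (10xxxxxx ✓), payload 010110.
Concatenate: 000100011001110010110 = 0x23396 (21 bits → U+23396).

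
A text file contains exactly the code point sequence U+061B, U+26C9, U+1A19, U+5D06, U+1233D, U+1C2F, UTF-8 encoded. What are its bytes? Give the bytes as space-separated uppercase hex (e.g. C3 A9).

U+061B: 2-byte form → D8 9B.
U+26C9: 3-byte form → E2 9B 89.
U+1A19: 3-byte form → E1 A8 99.
U+5D06: 3-byte form → E5 B4 86.
U+1233D: 4-byte form → F0 92 8C BD.
U+1C2F: 3-byte form → E1 B0 AF.
Concatenated (18 bytes): D8 9B E2 9B 89 E1 A8 99 E5 B4 86 F0 92 8C BD E1 B0 AF.

D8 9B E2 9B 89 E1 A8 99 E5 B4 86 F0 92 8C BD E1 B0 AF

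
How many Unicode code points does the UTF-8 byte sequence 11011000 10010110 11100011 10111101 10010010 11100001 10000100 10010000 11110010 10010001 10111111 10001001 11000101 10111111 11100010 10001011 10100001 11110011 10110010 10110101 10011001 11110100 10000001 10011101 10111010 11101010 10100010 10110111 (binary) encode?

9

Byte at offset 0: 0xD8 = 11011000 → 2-byte char (#1). Advance 2.
Byte at offset 2: 0xE3 = 11100011 → 3-byte char (#2). Advance 3.
Byte at offset 5: 0xE1 = 11100001 → 3-byte char (#3). Advance 3.
Byte at offset 8: 0xF2 = 11110010 → 4-byte char (#4). Advance 4.
Byte at offset 12: 0xC5 = 11000101 → 2-byte char (#5). Advance 2.
Byte at offset 14: 0xE2 = 11100010 → 3-byte char (#6). Advance 3.
Byte at offset 17: 0xF3 = 11110011 → 4-byte char (#7). Advance 4.
Byte at offset 21: 0xF4 = 11110100 → 4-byte char (#8). Advance 4.
Byte at offset 25: 0xEA = 11101010 → 3-byte char (#9). Advance 3.
Reached end at offset 28 after 9 code points.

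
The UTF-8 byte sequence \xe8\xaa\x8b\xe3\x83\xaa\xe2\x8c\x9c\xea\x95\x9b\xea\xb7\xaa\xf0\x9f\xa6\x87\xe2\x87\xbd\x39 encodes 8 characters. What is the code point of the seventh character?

Offset 0: leading byte 0xE8 = 11101000 → 3-byte char #1 = E8 AA 8B.
Offset 3: leading byte 0xE3 = 11100011 → 3-byte char #2 = E3 83 AA.
Offset 6: leading byte 0xE2 = 11100010 → 3-byte char #3 = E2 8C 9C.
Offset 9: leading byte 0xEA = 11101010 → 3-byte char #4 = EA 95 9B.
Offset 12: leading byte 0xEA = 11101010 → 3-byte char #5 = EA B7 AA.
Offset 15: leading byte 0xF0 = 11110000 → 4-byte char #6 = F0 9F A6 87.
Offset 19: leading byte 0xE2 = 11100010 → 3-byte char #7 = E2 87 BD.
Leading byte 0xE2 = 11100010 matches 1110xxxx → 3-byte sequence.
Byte 1: 0xE2 = 11100010, payload 0010 (4 bits).
Byte 2: 0x87 = 10000111 (10xxxxxx ✓), payload 000111.
Byte 3: 0xBD = 10111101 (10xxxxxx ✓), payload 111101.
Concatenate: 0010000111111101 = 0x21FD (16 bits → U+21FD).

U+21FD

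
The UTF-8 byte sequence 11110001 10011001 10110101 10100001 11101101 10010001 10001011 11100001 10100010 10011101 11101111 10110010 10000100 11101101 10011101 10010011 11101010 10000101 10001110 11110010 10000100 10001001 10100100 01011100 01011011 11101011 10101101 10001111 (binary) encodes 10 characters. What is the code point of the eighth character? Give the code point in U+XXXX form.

Offset 0: leading byte 0xF1 = 11110001 → 4-byte char #1 = F1 99 B5 A1.
Offset 4: leading byte 0xED = 11101101 → 3-byte char #2 = ED 91 8B.
Offset 7: leading byte 0xE1 = 11100001 → 3-byte char #3 = E1 A2 9D.
Offset 10: leading byte 0xEF = 11101111 → 3-byte char #4 = EF B2 84.
Offset 13: leading byte 0xED = 11101101 → 3-byte char #5 = ED 9D 93.
Offset 16: leading byte 0xEA = 11101010 → 3-byte char #6 = EA 85 8E.
Offset 19: leading byte 0xF2 = 11110010 → 4-byte char #7 = F2 84 89 A4.
Offset 23: leading byte 0x5C = 01011100 → 1-byte char #8 = 5C.
Leading byte 0x5C = 01011100 matches 0xxxxxxx → 1-byte sequence.
Byte 1: 0x5C = 01011100, payload 1011100 (7 bits).
Concatenate: 1011100 = 0x5C (7 bits → U+005C).

U+005C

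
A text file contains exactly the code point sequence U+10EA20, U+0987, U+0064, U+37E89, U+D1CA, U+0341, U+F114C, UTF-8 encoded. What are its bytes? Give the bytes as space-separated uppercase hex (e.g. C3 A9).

F4 8E A8 A0 E0 A6 87 64 F0 B7 BA 89 ED 87 8A CD 81 F3 B1 85 8C

U+10EA20: 4-byte form → F4 8E A8 A0.
U+0987: 3-byte form → E0 A6 87.
U+0064: 1-byte form → 64.
U+37E89: 4-byte form → F0 B7 BA 89.
U+D1CA: 3-byte form → ED 87 8A.
U+0341: 2-byte form → CD 81.
U+F114C: 4-byte form → F3 B1 85 8C.
Concatenated (21 bytes): F4 8E A8 A0 E0 A6 87 64 F0 B7 BA 89 ED 87 8A CD 81 F3 B1 85 8C.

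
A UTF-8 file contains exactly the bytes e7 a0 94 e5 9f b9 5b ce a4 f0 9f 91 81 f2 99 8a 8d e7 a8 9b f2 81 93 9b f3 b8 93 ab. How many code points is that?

9

Byte at offset 0: 0xE7 = 11100111 → 3-byte char (#1). Advance 3.
Byte at offset 3: 0xE5 = 11100101 → 3-byte char (#2). Advance 3.
Byte at offset 6: 0x5B = 01011011 → 1-byte char (#3). Advance 1.
Byte at offset 7: 0xCE = 11001110 → 2-byte char (#4). Advance 2.
Byte at offset 9: 0xF0 = 11110000 → 4-byte char (#5). Advance 4.
Byte at offset 13: 0xF2 = 11110010 → 4-byte char (#6). Advance 4.
Byte at offset 17: 0xE7 = 11100111 → 3-byte char (#7). Advance 3.
Byte at offset 20: 0xF2 = 11110010 → 4-byte char (#8). Advance 4.
Byte at offset 24: 0xF3 = 11110011 → 4-byte char (#9). Advance 4.
Reached end at offset 28 after 9 code points.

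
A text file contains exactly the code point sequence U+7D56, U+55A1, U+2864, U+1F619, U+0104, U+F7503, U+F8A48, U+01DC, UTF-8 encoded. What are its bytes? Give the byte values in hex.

E7 B5 96 E5 96 A1 E2 A1 A4 F0 9F 98 99 C4 84 F3 B7 94 83 F3 B8 A9 88 C7 9C

U+7D56: 3-byte form → E7 B5 96.
U+55A1: 3-byte form → E5 96 A1.
U+2864: 3-byte form → E2 A1 A4.
U+1F619: 4-byte form → F0 9F 98 99.
U+0104: 2-byte form → C4 84.
U+F7503: 4-byte form → F3 B7 94 83.
U+F8A48: 4-byte form → F3 B8 A9 88.
U+01DC: 2-byte form → C7 9C.
Concatenated (25 bytes): E7 B5 96 E5 96 A1 E2 A1 A4 F0 9F 98 99 C4 84 F3 B7 94 83 F3 B8 A9 88 C7 9C.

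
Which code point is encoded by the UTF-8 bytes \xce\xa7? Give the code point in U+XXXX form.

Leading byte 0xCE = 11001110 matches 110xxxxx → 2-byte sequence.
Byte 1: 0xCE = 11001110, payload 01110 (5 bits).
Byte 2: 0xA7 = 10100111 (10xxxxxx ✓), payload 100111.
Concatenate: 01110100111 = 0x3A7 (11 bits → U+03A7).

U+03A7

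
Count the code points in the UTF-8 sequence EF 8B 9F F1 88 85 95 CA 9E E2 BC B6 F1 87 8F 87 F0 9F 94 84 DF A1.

Byte at offset 0: 0xEF = 11101111 → 3-byte char (#1). Advance 3.
Byte at offset 3: 0xF1 = 11110001 → 4-byte char (#2). Advance 4.
Byte at offset 7: 0xCA = 11001010 → 2-byte char (#3). Advance 2.
Byte at offset 9: 0xE2 = 11100010 → 3-byte char (#4). Advance 3.
Byte at offset 12: 0xF1 = 11110001 → 4-byte char (#5). Advance 4.
Byte at offset 16: 0xF0 = 11110000 → 4-byte char (#6). Advance 4.
Byte at offset 20: 0xDF = 11011111 → 2-byte char (#7). Advance 2.
Reached end at offset 22 after 7 code points.

7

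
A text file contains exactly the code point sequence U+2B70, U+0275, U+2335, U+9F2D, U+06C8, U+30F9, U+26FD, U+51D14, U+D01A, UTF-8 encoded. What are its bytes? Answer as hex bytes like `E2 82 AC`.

U+2B70: 3-byte form → E2 AD B0.
U+0275: 2-byte form → C9 B5.
U+2335: 3-byte form → E2 8C B5.
U+9F2D: 3-byte form → E9 BC AD.
U+06C8: 2-byte form → DB 88.
U+30F9: 3-byte form → E3 83 B9.
U+26FD: 3-byte form → E2 9B BD.
U+51D14: 4-byte form → F1 91 B4 94.
U+D01A: 3-byte form → ED 80 9A.
Concatenated (26 bytes): E2 AD B0 C9 B5 E2 8C B5 E9 BC AD DB 88 E3 83 B9 E2 9B BD F1 91 B4 94 ED 80 9A.

E2 AD B0 C9 B5 E2 8C B5 E9 BC AD DB 88 E3 83 B9 E2 9B BD F1 91 B4 94 ED 80 9A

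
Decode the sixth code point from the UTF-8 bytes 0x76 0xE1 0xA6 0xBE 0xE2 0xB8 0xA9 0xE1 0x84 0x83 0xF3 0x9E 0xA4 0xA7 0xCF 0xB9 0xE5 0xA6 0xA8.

U+03F9

Offset 0: leading byte 0x76 = 01110110 → 1-byte char #1 = 76.
Offset 1: leading byte 0xE1 = 11100001 → 3-byte char #2 = E1 A6 BE.
Offset 4: leading byte 0xE2 = 11100010 → 3-byte char #3 = E2 B8 A9.
Offset 7: leading byte 0xE1 = 11100001 → 3-byte char #4 = E1 84 83.
Offset 10: leading byte 0xF3 = 11110011 → 4-byte char #5 = F3 9E A4 A7.
Offset 14: leading byte 0xCF = 11001111 → 2-byte char #6 = CF B9.
Leading byte 0xCF = 11001111 matches 110xxxxx → 2-byte sequence.
Byte 1: 0xCF = 11001111, payload 01111 (5 bits).
Byte 2: 0xB9 = 10111001 (10xxxxxx ✓), payload 111001.
Concatenate: 01111111001 = 0x3F9 (11 bits → U+03F9).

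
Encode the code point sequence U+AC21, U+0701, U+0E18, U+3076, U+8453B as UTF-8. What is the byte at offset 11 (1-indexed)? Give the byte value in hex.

1-indexed offset 11 is 0-indexed offset 10.
U+AC21 → 3-byte form EA B0 A1 at offsets 0–2.
U+0701 → 2-byte form DC 81 at offsets 3–4.
U+0E18 → 3-byte form E0 B8 98 at offsets 5–7.
U+3076 → 3-byte form E3 81 B6 at offsets 8–10.
Offset 10 falls in char 4's range; it's byte 3 of E3 81 B6 = 0xB6.

0xB6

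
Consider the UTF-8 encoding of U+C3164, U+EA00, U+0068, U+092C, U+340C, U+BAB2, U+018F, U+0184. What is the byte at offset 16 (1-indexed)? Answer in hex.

1-indexed offset 16 is 0-indexed offset 15.
U+C3164 → 4-byte form F3 83 85 A4 at offsets 0–3.
U+EA00 → 3-byte form EE A8 80 at offsets 4–6.
U+0068 → 1-byte form 68 at offsets 7–7.
U+092C → 3-byte form E0 A4 AC at offsets 8–10.
U+340C → 3-byte form E3 90 8C at offsets 11–13.
U+BAB2 → 3-byte form EB AA B2 at offsets 14–16.
Offset 15 falls in char 6's range; it's byte 2 of EB AA B2 = 0xAA.

0xAA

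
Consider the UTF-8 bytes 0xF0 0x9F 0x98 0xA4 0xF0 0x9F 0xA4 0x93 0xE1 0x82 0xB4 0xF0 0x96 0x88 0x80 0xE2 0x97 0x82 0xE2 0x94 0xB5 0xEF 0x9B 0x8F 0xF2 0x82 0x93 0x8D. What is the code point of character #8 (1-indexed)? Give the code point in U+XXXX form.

U+824CD

Offset 0: leading byte 0xF0 = 11110000 → 4-byte char #1 = F0 9F 98 A4.
Offset 4: leading byte 0xF0 = 11110000 → 4-byte char #2 = F0 9F A4 93.
Offset 8: leading byte 0xE1 = 11100001 → 3-byte char #3 = E1 82 B4.
Offset 11: leading byte 0xF0 = 11110000 → 4-byte char #4 = F0 96 88 80.
Offset 15: leading byte 0xE2 = 11100010 → 3-byte char #5 = E2 97 82.
Offset 18: leading byte 0xE2 = 11100010 → 3-byte char #6 = E2 94 B5.
Offset 21: leading byte 0xEF = 11101111 → 3-byte char #7 = EF 9B 8F.
Offset 24: leading byte 0xF2 = 11110010 → 4-byte char #8 = F2 82 93 8D.
Leading byte 0xF2 = 11110010 matches 11110xxx → 4-byte sequence.
Byte 1: 0xF2 = 11110010, payload 010 (3 bits).
Byte 2: 0x82 = 10000010 (10xxxxxx ✓), payload 000010.
Byte 3: 0x93 = 10010011 (10xxxxxx ✓), payload 010011.
Byte 4: 0x8D = 10001101 (10xxxxxx ✓), payload 001101.
Concatenate: 010000010010011001101 = 0x824CD (21 bits → U+824CD).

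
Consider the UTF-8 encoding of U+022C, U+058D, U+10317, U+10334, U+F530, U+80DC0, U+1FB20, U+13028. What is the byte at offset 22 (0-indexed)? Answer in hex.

U+022C → 2-byte form C8 AC at offsets 0–1.
U+058D → 2-byte form D6 8D at offsets 2–3.
U+10317 → 4-byte form F0 90 8C 97 at offsets 4–7.
U+10334 → 4-byte form F0 90 8C B4 at offsets 8–11.
U+F530 → 3-byte form EF 94 B0 at offsets 12–14.
U+80DC0 → 4-byte form F2 80 B7 80 at offsets 15–18.
U+1FB20 → 4-byte form F0 9F AC A0 at offsets 19–22.
Offset 22 falls in char 7's range; it's byte 4 of F0 9F AC A0 = 0xA0.

0xA0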